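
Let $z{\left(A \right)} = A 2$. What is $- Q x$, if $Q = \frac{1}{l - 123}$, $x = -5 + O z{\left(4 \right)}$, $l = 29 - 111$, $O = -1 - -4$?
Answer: $\frac{19}{205} \approx 0.092683$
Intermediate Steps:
$z{\left(A \right)} = 2 A$
$O = 3$ ($O = -1 + 4 = 3$)
$l = -82$
$x = 19$ ($x = -5 + 3 \cdot 2 \cdot 4 = -5 + 3 \cdot 8 = -5 + 24 = 19$)
$Q = - \frac{1}{205}$ ($Q = \frac{1}{-82 - 123} = \frac{1}{-205} = - \frac{1}{205} \approx -0.0048781$)
$- Q x = - \frac{\left(-1\right) 19}{205} = \left(-1\right) \left(- \frac{19}{205}\right) = \frac{19}{205}$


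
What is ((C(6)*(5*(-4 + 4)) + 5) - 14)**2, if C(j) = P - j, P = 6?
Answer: 81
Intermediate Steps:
C(j) = 6 - j
((C(6)*(5*(-4 + 4)) + 5) - 14)**2 = (((6 - 1*6)*(5*(-4 + 4)) + 5) - 14)**2 = (((6 - 6)*(5*0) + 5) - 14)**2 = ((0*0 + 5) - 14)**2 = ((0 + 5) - 14)**2 = (5 - 14)**2 = (-9)**2 = 81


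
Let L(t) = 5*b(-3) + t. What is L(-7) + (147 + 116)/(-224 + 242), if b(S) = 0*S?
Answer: 137/18 ≈ 7.6111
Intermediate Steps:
b(S) = 0
L(t) = t (L(t) = 5*0 + t = 0 + t = t)
L(-7) + (147 + 116)/(-224 + 242) = -7 + (147 + 116)/(-224 + 242) = -7 + 263/18 = 137/18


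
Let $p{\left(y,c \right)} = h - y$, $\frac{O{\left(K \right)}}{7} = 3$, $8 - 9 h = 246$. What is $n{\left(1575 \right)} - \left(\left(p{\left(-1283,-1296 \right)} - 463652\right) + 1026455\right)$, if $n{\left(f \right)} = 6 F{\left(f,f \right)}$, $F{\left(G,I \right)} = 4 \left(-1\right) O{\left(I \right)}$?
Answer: $- \frac{5081072}{9} \approx -5.6456 \cdot 10^{5}$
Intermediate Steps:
$h = - \frac{238}{9}$ ($h = \frac{8}{9} - \frac{82}{3} = - \frac{238}{9} \approx -26.444$)
$O{\left(K \right)} = 21$ ($O{\left(K \right)} = 7 \cdot 3 = 21$)
$F{\left(G,I \right)} = -84$ ($F{\left(G,I \right)} = 4 \left(-1\right) 21 = \left(-4\right) 21 = -84$)
$n{\left(f \right)} = -504$ ($n{\left(f \right)} = 6 \left(-84\right) = -504$)
$p{\left(y,c \right)} = - \frac{238}{9} - y$
$n{\left(1575 \right)} - \left(\left(p{\left(-1283,-1296 \right)} - 463652\right) + 1026455\right) = -504 - \left(\left(\left(- \frac{238}{9} - -1283\right) - 463652\right) + 1026455\right) = -504 - \left(\left(\left(- \frac{238}{9} + 1283\right) - 463652\right) + 1026455\right) = -504 - \left(\left(\frac{11309}{9} - 463652\right) + 1026455\right) = -504 - \left(- \frac{4161559}{9} + 1026455\right) = -504 - \frac{5076536}{9} = - \frac{5081072}{9}$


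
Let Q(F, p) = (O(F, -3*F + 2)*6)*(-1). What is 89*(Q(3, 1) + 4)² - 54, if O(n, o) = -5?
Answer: 102830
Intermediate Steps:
Q(F, p) = 30 (Q(F, p) = -5*6*(-1) = -30*(-1) = 30)
89*(Q(3, 1) + 4)² - 54 = 89*(30 + 4)² - 54 = 89*34² - 54 = 89*1156 - 54 = 102884 - 54 = 102830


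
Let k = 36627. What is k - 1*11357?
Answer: 25270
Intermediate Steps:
k - 1*11357 = 36627 - 1*11357 = 36627 - 11357 = 25270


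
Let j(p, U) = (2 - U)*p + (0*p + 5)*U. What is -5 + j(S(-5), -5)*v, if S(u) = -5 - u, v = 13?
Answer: -330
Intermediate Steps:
j(p, U) = 5*U + p*(2 - U) (j(p, U) = p*(2 - U) + (0 + 5)*U = p*(2 - U) + 5*U = 5*U + p*(2 - U))
-5 + j(S(-5), -5)*v = -5 + (2*(-5 - 1*(-5)) + 5*(-5) - 1*(-5)*(-5 - 1*(-5)))*13 = -5 + (2*(-5 + 5) - 25 - 1*(-5)*(-5 + 5))*13 = -5 + (2*0 - 25 - 1*(-5)*0)*13 = -5 + (0 - 25 + 0)*13 = -5 - 25*13 = -5 - 325 = -330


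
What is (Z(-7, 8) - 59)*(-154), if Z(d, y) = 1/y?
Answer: 36267/4 ≈ 9066.8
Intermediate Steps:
(Z(-7, 8) - 59)*(-154) = (1/8 - 59)*(-154) = (⅛ - 59)*(-154) = -471/8*(-154) = 36267/4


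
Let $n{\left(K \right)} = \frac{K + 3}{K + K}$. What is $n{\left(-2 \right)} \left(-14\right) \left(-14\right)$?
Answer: $-49$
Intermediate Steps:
$n{\left(K \right)} = \frac{3 + K}{2 K}$
$n{\left(-2 \right)} \left(-14\right) \left(-14\right) = \frac{3 - 2}{2 \left(-2\right)} \left(-14\right) \left(-14\right) = \frac{1}{2} \left(- \frac{1}{2}\right) 1 \left(-14\right) \left(-14\right) = \left(- \frac{1}{4}\right) \left(-14\right) \left(-14\right) = \frac{7}{2} \left(-14\right) = -49$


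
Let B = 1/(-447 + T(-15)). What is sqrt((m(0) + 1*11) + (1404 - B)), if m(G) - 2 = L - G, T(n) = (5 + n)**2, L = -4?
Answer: 2*sqrt(42534566)/347 ≈ 37.590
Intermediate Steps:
m(G) = -2 - G (m(G) = 2 + (-4 - G) = -2 - G)
B = -1/347 (B = 1/(-447 + (5 - 15)**2) = 1/(-447 + (-10)**2) = 1/(-447 + 100) = 1/(-347) = -1/347 ≈ -0.0028818)
sqrt((m(0) + 1*11) + (1404 - B)) = sqrt(((-2 - 1*0) + 1*11) + (1404 - 1*(-1/347))) = sqrt(((-2 + 0) + 11) + (1404 + 1/347)) = sqrt((-2 + 11) + 487189/347) = sqrt(9 + 487189/347) = sqrt(490312/347) = 2*sqrt(42534566)/347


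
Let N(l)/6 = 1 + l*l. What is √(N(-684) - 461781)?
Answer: √2345361 ≈ 1531.5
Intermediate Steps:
N(l) = 6 + 6*l² (N(l) = 6*(1 + l*l) = 6*(1 + l²) = 6 + 6*l²)
√(N(-684) - 461781) = √((6 + 6*(-684)²) - 461781) = √((6 + 6*467856) - 461781) = √((6 + 2807136) - 461781) = √(2807142 - 461781) = √2345361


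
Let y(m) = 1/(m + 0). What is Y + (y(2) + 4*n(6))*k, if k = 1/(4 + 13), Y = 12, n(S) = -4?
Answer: 377/34 ≈ 11.088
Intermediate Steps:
y(m) = 1/m
k = 1/17 ≈ 0.058824
Y + (y(2) + 4*n(6))*k = 12 + (1/2 + 4*(-4))*(1/17) = 12 + (½ - 16)*(1/17) = 12 - 31/2*1/17 = 12 - 31/34 = 377/34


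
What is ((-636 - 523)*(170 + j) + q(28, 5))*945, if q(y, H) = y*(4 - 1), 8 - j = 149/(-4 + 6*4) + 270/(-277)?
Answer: -208064602557/1108 ≈ -1.8778e+8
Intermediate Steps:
j = 8447/5540 (j = 8 - (149/(-4 + 6*4) + 270/(-277)) = 8 - (149/(-4 + 24) + 270*(-1/277)) = 8 - (149/20 - 270/277) = 8 - 1*35873/5540 = 8 - 35873/5540 = 8447/5540 ≈ 1.5247)
q(y, H) = 3*y (q(y, H) = y*3 = 3*y)
((-636 - 523)*(170 + j) + q(28, 5))*945 = ((-636 - 523)*(170 + 8447/5540) + 3*28)*945 = (-1159*950247/5540 + 84)*945 = (-1101336273/5540 + 84)*945 = -1100870913/5540*945 = -208064602557/1108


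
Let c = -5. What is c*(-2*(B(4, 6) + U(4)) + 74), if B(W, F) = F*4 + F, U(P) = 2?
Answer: -50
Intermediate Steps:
B(W, F) = 5*F (B(W, F) = 4*F + F = 5*F)
c*(-2*(B(4, 6) + U(4)) + 74) = -5*(-2*(5*6 + 2) + 74) = -5*(-2*(30 + 2) + 74) = -5*(-2*32 + 74) = -5*(-64 + 74) = -5*10 = -50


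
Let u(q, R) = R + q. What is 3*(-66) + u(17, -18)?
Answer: -199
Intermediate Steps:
3*(-66) + u(17, -18) = 3*(-66) + (-18 + 17) = -198 - 1 = -199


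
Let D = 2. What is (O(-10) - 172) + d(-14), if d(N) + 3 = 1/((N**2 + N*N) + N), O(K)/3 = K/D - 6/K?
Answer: -355693/1890 ≈ -188.20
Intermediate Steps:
O(K) = -18/K + 3*K/2 (O(K) = 3*(K/2 - 6/K) = -18/K + 3*K/2)
d(N) = -3 + 1/(N + 2*N**2) (d(N) = -3 + 1/((N**2 + N*N) + N) = -3 + 1/((N**2 + N**2) + N) = -3 + 1/(2*N**2 + N) = -3 + 1/(N + 2*N**2))
(O(-10) - 172) + d(-14) = ((-18/(-10) + (3/2)*(-10)) - 172) + (1 - 6*(-14)**2 - 3*(-14))/((-14)*(1 + 2*(-14))) = ((-18*(-1/10) - 15) - 172) - (1 - 6*196 + 42)/(14*(1 - 28)) = ((9/5 - 15) - 172) - 1/14*(1 - 1176 + 42)/(-27) = (-66/5 - 172) - 1/14*(-1/27)*(-1133) = -926/5 - 1133/378 = -355693/1890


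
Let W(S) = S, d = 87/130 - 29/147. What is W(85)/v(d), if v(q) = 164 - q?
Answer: 1624350/3125021 ≈ 0.51979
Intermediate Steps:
d = 9019/19110 (d = 87*(1/130) - 29*1/147 = 87/130 - 29/147 = 9019/19110 ≈ 0.47195)
W(85)/v(d) = 85/(164 - 1*9019/19110) = 85/(164 - 9019/19110) = 85/(3125021/19110) = 85*(19110/3125021) = 1624350/3125021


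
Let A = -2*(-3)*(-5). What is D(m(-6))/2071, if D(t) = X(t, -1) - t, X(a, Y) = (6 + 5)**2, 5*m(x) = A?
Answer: 127/2071 ≈ 0.061323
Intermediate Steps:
A = -30 (A = 6*(-5) = -30)
m(x) = -6 (m(x) = (1/5)*(-30) = -6)
X(a, Y) = 121 (X(a, Y) = 11**2 = 121)
D(t) = 121 - t
D(m(-6))/2071 = (121 - 1*(-6))/2071 = (121 + 6)*(1/2071) = 127*(1/2071) = 127/2071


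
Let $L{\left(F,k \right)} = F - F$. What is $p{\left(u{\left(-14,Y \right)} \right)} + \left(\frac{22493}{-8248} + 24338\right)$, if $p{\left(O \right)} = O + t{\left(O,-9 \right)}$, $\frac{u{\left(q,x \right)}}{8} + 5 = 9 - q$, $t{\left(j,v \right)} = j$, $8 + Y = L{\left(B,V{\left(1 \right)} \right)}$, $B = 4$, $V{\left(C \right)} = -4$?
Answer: $\frac{203092755}{8248} \approx 24623.0$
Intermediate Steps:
$L{\left(F,k \right)} = 0$
$Y = -8$ ($Y = -8 + 0 = -8$)
$u{\left(q,x \right)} = 32 - 8 q$ ($u{\left(q,x \right)} = -40 + 8 \left(9 - q\right) = -40 - \left(-72 + 8 q\right) = 32 - 8 q$)
$p{\left(O \right)} = 2 O$ ($p{\left(O \right)} = O + O = 2 O$)
$p{\left(u{\left(-14,Y \right)} \right)} + \left(\frac{22493}{-8248} + 24338\right) = 2 \left(32 - -112\right) + \left(\frac{22493}{-8248} + 24338\right) = 2 \left(32 + 112\right) + \left(22493 \left(- \frac{1}{8248}\right) + 24338\right) = 2 \cdot 144 + \left(- \frac{22493}{8248} + 24338\right) = 288 + \frac{200717331}{8248} = \frac{203092755}{8248}$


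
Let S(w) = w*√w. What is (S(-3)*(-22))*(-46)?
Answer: -3036*I*√3 ≈ -5258.5*I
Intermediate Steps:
S(w) = w^(3/2)
(S(-3)*(-22))*(-46) = ((-3)^(3/2)*(-22))*(-46) = (-3*I*√3*(-22))*(-46) = (66*I*√3)*(-46) = -3036*I*√3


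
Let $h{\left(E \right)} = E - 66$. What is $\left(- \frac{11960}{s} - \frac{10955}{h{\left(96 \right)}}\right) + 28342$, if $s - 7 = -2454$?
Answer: $\frac{410827627}{14682} \approx 27982.0$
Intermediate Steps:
$s = -2447$ ($s = 7 - 2454 = -2447$)
$h{\left(E \right)} = -66 + E$ ($h{\left(E \right)} = E - 66 = -66 + E$)
$\left(- \frac{11960}{s} - \frac{10955}{h{\left(96 \right)}}\right) + 28342 = \left(- \frac{11960}{-2447} - \frac{10955}{-66 + 96}\right) + 28342 = \left(\left(-11960\right) \left(- \frac{1}{2447}\right) - \frac{10955}{30}\right) + 28342 = \left(\frac{11960}{2447} - \frac{2191}{6}\right) + 28342 = - \frac{5289617}{14682} + 28342 = \frac{410827627}{14682}$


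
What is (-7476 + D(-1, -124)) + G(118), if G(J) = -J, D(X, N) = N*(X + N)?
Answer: 7906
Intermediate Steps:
D(X, N) = N*(N + X)
(-7476 + D(-1, -124)) + G(118) = (-7476 - 124*(-124 - 1)) - 1*118 = (-7476 - 124*(-125)) - 118 = (-7476 + 15500) - 118 = 8024 - 118 = 7906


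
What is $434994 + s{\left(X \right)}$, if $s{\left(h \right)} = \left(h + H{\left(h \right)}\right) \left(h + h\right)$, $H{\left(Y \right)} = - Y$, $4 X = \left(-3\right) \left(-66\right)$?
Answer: $434994$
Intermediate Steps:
$X = \frac{99}{2}$ ($X = \frac{\left(-3\right) \left(-66\right)}{4} = \frac{1}{4} \cdot 198 = \frac{99}{2} \approx 49.5$)
$s{\left(h \right)} = 0$ ($s{\left(h \right)} = \left(h - h\right) \left(h + h\right) = 0 \cdot 2 h = 0$)
$434994 + s{\left(X \right)} = 434994 + 0 = 434994$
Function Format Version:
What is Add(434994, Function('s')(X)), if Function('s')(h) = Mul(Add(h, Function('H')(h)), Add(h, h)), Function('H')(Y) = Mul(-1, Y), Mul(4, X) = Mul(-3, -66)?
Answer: 434994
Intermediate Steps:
X = Rational(99, 2) (X = Mul(Rational(1, 4), Mul(-3, -66)) = Mul(Rational(1, 4), 198) = Rational(99, 2) ≈ 49.500)
Function('s')(h) = 0 (Function('s')(h) = Mul(Add(h, Mul(-1, h)), Add(h, h)) = Mul(0, Mul(2, h)) = 0)
Add(434994, Function('s')(X)) = Add(434994, 0) = 434994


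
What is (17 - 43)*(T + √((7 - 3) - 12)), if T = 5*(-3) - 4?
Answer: 494 - 52*I*√2 ≈ 494.0 - 73.539*I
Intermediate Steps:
T = -19 (T = -15 - 4 = -19)
(17 - 43)*(T + √((7 - 3) - 12)) = (17 - 43)*(-19 + √((7 - 3) - 12)) = -26*(-19 + √(4 - 12)) = -26*(-19 + √(-8)) = -26*(-19 + 2*I*√2) = 494 - 52*I*√2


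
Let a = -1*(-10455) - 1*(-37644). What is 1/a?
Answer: 1/48099 ≈ 2.0790e-5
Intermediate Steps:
a = 48099 (a = 10455 + 37644 = 48099)
1/a = 1/48099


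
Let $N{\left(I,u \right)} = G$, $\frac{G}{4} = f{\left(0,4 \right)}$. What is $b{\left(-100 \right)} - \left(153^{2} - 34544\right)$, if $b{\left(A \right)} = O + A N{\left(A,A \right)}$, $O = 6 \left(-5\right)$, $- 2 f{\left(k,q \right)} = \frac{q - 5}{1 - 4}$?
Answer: $\frac{33515}{3} \approx 11172.0$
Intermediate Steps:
$f{\left(k,q \right)} = - \frac{5}{6} + \frac{q}{6}$ ($f{\left(k,q \right)} = - \frac{\left(q - 5\right) \frac{1}{1 - 4}}{2} = - \frac{\left(-5 + q\right) \frac{1}{-3}}{2} = - \frac{\left(-5 + q\right) \left(- \frac{1}{3}\right)}{2} = - \frac{\frac{5}{3} - \frac{q}{3}}{2} = - \frac{5}{6} + \frac{q}{6}$)
$G = - \frac{2}{3}$ ($G = 4 \left(- \frac{5}{6} + \frac{1}{6} \cdot 4\right) = 4 \left(- \frac{5}{6} + \frac{2}{3}\right) = 4 \left(- \frac{1}{6}\right) = - \frac{2}{3} \approx -0.66667$)
$O = -30$
$N{\left(I,u \right)} = - \frac{2}{3}$
$b{\left(A \right)} = -30 - \frac{2 A}{3}$ ($b{\left(A \right)} = -30 + A \left(- \frac{2}{3}\right) = -30 - \frac{2 A}{3}$)
$b{\left(-100 \right)} - \left(153^{2} - 34544\right) = \left(-30 - - \frac{200}{3}\right) - \left(153^{2} - 34544\right) = \left(-30 + \frac{200}{3}\right) - \left(23409 - 34544\right) = \frac{110}{3} - -11135 = \frac{110}{3} + 11135 = \frac{33515}{3}$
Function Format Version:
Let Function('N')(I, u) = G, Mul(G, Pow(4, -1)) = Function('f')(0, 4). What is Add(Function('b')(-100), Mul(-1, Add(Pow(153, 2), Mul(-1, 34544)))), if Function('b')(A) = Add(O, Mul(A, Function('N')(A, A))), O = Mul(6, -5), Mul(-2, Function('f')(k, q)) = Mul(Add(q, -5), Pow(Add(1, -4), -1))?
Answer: Rational(33515, 3) ≈ 11172.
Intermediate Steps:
Function('f')(k, q) = Add(Rational(-5, 6), Mul(Rational(1, 6), q)) (Function('f')(k, q) = Mul(Rational(-1, 2), Mul(Add(q, -5), Pow(Add(1, -4), -1))) = Mul(Rational(-1, 2), Mul(Add(-5, q), Pow(-3, -1))) = Mul(Rational(-1, 2), Mul(Add(-5, q), Rational(-1, 3))) = Mul(Rational(-1, 2), Add(Rational(5, 3), Mul(Rational(-1, 3), q))) = Add(Rational(-5, 6), Mul(Rational(1, 6), q)))
G = Rational(-2, 3) (G = Mul(4, Add(Rational(-5, 6), Mul(Rational(1, 6), 4))) = Mul(4, Add(Rational(-5, 6), Rational(2, 3))) = Mul(4, Rational(-1, 6)) = Rational(-2, 3) ≈ -0.66667)
O = -30
Function('N')(I, u) = Rational(-2, 3)
Function('b')(A) = Add(-30, Mul(Rational(-2, 3), A)) (Function('b')(A) = Add(-30, Mul(A, Rational(-2, 3))) = Add(-30, Mul(Rational(-2, 3), A)))
Add(Function('b')(-100), Mul(-1, Add(Pow(153, 2), Mul(-1, 34544)))) = Add(Add(-30, Mul(Rational(-2, 3), -100)), Mul(-1, Add(Pow(153, 2), Mul(-1, 34544)))) = Add(Add(-30, Rational(200, 3)), Mul(-1, Add(23409, -34544))) = Add(Rational(110, 3), Mul(-1, -11135)) = Add(Rational(110, 3), 11135) = Rational(33515, 3)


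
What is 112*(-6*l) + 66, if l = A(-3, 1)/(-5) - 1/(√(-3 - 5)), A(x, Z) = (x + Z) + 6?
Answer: 3018/5 - 168*I*√2 ≈ 603.6 - 237.59*I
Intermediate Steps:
A(x, Z) = 6 + Z + x (A(x, Z) = (Z + x) + 6 = 6 + Z + x)
l = -⅘ + I*√2/4 (l = (6 + 1 - 3)/(-5) - 1/(√(-3 - 5)) = 4*(-⅕) - 1/(√(-8)) = -⅘ - 1/(2*I*√2) = -⅘ - (-1)*I*√2/4 = -⅘ + I*√2/4 ≈ -0.8 + 0.35355*I)
112*(-6*l) + 66 = 112*(-6*(-⅘ + I*√2/4)) + 66 = 112*(24/5 - 3*I*√2/2) + 66 = (2688/5 - 168*I*√2) + 66 = 3018/5 - 168*I*√2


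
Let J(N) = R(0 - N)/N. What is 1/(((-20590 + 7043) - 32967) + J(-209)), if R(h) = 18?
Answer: -209/9721444 ≈ -2.1499e-5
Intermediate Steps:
J(N) = 18/N
1/(((-20590 + 7043) - 32967) + J(-209)) = 1/(((-20590 + 7043) - 32967) + 18/(-209)) = 1/((-13547 - 32967) + 18*(-1/209)) = 1/(-46514 - 18/209) = 1/(-9721444/209) = -209/9721444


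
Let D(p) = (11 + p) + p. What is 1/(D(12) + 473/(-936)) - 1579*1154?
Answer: -58832272706/32287 ≈ -1.8222e+6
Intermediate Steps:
D(p) = 11 + 2*p
1/(D(12) + 473/(-936)) - 1579*1154 = 1/((11 + 2*12) + 473/(-936)) - 1579*1154 = 1/((11 + 24) + 473*(-1/936)) - 1822166 = 1/(35 - 473/936) - 1822166 = 1/(32287/936) - 1822166 = 936/32287 - 1822166 = -58832272706/32287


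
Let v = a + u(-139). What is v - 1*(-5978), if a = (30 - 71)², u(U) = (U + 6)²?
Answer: 25348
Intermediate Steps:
u(U) = (6 + U)²
a = 1681 (a = (-41)² = 1681)
v = 19370 (v = 1681 + (6 - 139)² = 1681 + (-133)² = 1681 + 17689 = 19370)
v - 1*(-5978) = 19370 - 1*(-5978) = 19370 + 5978 = 25348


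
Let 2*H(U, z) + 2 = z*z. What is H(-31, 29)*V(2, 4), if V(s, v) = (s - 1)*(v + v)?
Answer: 3356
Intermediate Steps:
H(U, z) = -1 + z²/2 (H(U, z) = -1 + (z*z)/2 = -1 + z²/2)
V(s, v) = 2*v*(-1 + s) (V(s, v) = (-1 + s)*(2*v) = 2*v*(-1 + s))
H(-31, 29)*V(2, 4) = (-1 + (½)*29²)*(2*4*(-1 + 2)) = (-1 + (½)*841)*(2*4*1) = (-1 + 841/2)*8 = (839/2)*8 = 3356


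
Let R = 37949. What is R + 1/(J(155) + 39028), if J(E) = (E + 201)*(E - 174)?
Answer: 1224386537/32264 ≈ 37949.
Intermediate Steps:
J(E) = (-174 + E)*(201 + E) (J(E) = (201 + E)*(-174 + E) = (-174 + E)*(201 + E))
R + 1/(J(155) + 39028) = 37949 + 1/((-34974 + 155² + 27*155) + 39028) = 37949 + 1/((-34974 + 24025 + 4185) + 39028) = 37949 + 1/(-6764 + 39028) = 37949 + 1/32264 = 1224386537/32264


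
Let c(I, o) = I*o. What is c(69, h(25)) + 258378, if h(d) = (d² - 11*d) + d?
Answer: 284253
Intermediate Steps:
h(d) = d² - 10*d
c(69, h(25)) + 258378 = 69*(25*(-10 + 25)) + 258378 = 69*(25*15) + 258378 = 69*375 + 258378 = 25875 + 258378 = 284253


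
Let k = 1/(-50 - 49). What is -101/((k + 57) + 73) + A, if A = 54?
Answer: 684927/12869 ≈ 53.223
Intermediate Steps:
k = -1/99 (k = 1/(-99) = -1/99 ≈ -0.010101)
-101/((k + 57) + 73) + A = -101/((-1/99 + 57) + 73) + 54 = -101/(5642/99 + 73) + 54 = -101/12869/99 + 54 = -101*99/12869 + 54 = -9999/12869 + 54 = 684927/12869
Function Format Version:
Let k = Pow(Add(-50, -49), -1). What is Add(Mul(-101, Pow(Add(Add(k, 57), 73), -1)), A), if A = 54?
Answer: Rational(684927, 12869) ≈ 53.223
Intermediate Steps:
k = Rational(-1, 99) (k = Pow(-99, -1) = Rational(-1, 99) ≈ -0.010101)
Add(Mul(-101, Pow(Add(Add(k, 57), 73), -1)), A) = Add(Mul(-101, Pow(Add(Add(Rational(-1, 99), 57), 73), -1)), 54) = Add(Mul(-101, Pow(Add(Rational(5642, 99), 73), -1)), 54) = Add(Mul(-101, Pow(Rational(12869, 99), -1)), 54) = Add(Mul(-101, Rational(99, 12869)), 54) = Add(Rational(-9999, 12869), 54) = Rational(684927, 12869)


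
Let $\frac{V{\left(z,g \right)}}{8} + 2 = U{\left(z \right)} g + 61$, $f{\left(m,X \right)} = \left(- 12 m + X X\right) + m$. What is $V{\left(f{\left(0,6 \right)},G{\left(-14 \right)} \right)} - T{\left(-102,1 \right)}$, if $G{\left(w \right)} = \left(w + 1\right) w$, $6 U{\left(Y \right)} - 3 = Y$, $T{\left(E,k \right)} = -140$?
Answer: $10076$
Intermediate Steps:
$U{\left(Y \right)} = \frac{1}{2} + \frac{Y}{6}$
$f{\left(m,X \right)} = X^{2} - 11 m$ ($f{\left(m,X \right)} = \left(- 12 m + X^{2}\right) + m = \left(X^{2} - 12 m\right) + m = X^{2} - 11 m$)
$G{\left(w \right)} = w \left(1 + w\right)$ ($G{\left(w \right)} = \left(1 + w\right) w = w \left(1 + w\right)$)
$V{\left(z,g \right)} = 472 + 8 g \left(\frac{1}{2} + \frac{z}{6}\right)$ ($V{\left(z,g \right)} = -16 + 8 \left(\left(\frac{1}{2} + \frac{z}{6}\right) g + 61\right) = -16 + 8 \left(g \left(\frac{1}{2} + \frac{z}{6}\right) + 61\right) = -16 + 8 \left(61 + g \left(\frac{1}{2} + \frac{z}{6}\right)\right) = -16 + \left(488 + 8 g \left(\frac{1}{2} + \frac{z}{6}\right)\right) = 472 + 8 g \left(\frac{1}{2} + \frac{z}{6}\right)$)
$V{\left(f{\left(0,6 \right)},G{\left(-14 \right)} \right)} - T{\left(-102,1 \right)} = \left(472 + \frac{4 \left(- 14 \left(1 - 14\right)\right) \left(3 + \left(6^{2} - 0\right)\right)}{3}\right) - -140 = \left(472 + \frac{4 \left(\left(-14\right) \left(-13\right)\right) \left(3 + \left(36 + 0\right)\right)}{3}\right) + 140 = \left(472 + \frac{4}{3} \cdot 182 \left(3 + 36\right)\right) + 140 = \left(472 + \frac{4}{3} \cdot 182 \cdot 39\right) + 140 = \left(472 + 9464\right) + 140 = 9936 + 140 = 10076$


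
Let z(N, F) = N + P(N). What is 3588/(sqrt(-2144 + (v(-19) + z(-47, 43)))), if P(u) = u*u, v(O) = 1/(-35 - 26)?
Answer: 3588*sqrt(66917)/1097 ≈ 846.08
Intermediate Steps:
v(O) = -1/61 (v(O) = 1/(-61) = -1/61)
P(u) = u**2
z(N, F) = N + N**2
3588/(sqrt(-2144 + (v(-19) + z(-47, 43)))) = 3588/(sqrt(-2144 + (-1/61 - 47*(1 - 47)))) = 3588/(sqrt(-2144 + (-1/61 - 47*(-46)))) = 3588/(sqrt(-2144 + (-1/61 + 2162))) = 3588/(sqrt(-2144 + 131881/61)) = 3588/(sqrt(1097/61)) = 3588/((sqrt(66917)/61)) = 3588*(sqrt(66917)/1097) = 3588*sqrt(66917)/1097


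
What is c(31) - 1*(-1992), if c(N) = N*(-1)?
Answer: 1961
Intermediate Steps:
c(N) = -N
c(31) - 1*(-1992) = -1*31 - 1*(-1992) = -31 + 1992 = 1961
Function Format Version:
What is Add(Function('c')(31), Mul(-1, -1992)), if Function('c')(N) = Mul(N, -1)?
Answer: 1961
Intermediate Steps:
Function('c')(N) = Mul(-1, N)
Add(Function('c')(31), Mul(-1, -1992)) = Add(Mul(-1, 31), Mul(-1, -1992)) = Add(-31, 1992) = 1961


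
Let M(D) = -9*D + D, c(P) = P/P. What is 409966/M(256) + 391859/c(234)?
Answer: 401058633/1024 ≈ 3.9166e+5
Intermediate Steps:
c(P) = 1
M(D) = -8*D
409966/M(256) + 391859/c(234) = 409966/((-8*256)) + 391859/1 = 409966/(-2048) + 391859*1 = 409966*(-1/2048) + 391859 = -204983/1024 + 391859 = 401058633/1024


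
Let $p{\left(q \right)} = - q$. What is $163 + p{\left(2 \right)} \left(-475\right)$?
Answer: $1113$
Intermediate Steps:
$163 + p{\left(2 \right)} \left(-475\right) = 163 + \left(-1\right) 2 \left(-475\right) = 163 - -950 = 163 + 950 = 1113$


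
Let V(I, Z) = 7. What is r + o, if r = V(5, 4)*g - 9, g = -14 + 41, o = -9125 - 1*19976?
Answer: -28921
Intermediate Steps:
o = -29101 (o = -9125 - 19976 = -29101)
g = 27
r = 180 (r = 7*27 - 9 = 189 - 9 = 180)
r + o = 180 - 29101 = -28921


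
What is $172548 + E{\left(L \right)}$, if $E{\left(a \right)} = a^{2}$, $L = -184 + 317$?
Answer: $190237$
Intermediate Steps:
$L = 133$
$172548 + E{\left(L \right)} = 172548 + 133^{2} = 172548 + 17689 = 190237$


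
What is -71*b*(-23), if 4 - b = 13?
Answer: -14697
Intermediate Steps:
b = -9 (b = 4 - 1*13 = 4 - 13 = -9)
-71*b*(-23) = -71*(-9)*(-23) = 639*(-23) = -14697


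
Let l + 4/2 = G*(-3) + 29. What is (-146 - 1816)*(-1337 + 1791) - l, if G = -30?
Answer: -890865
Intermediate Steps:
l = 117 (l = -2 + (-30*(-3) + 29) = -2 + (90 + 29) = -2 + 119 = 117)
(-146 - 1816)*(-1337 + 1791) - l = (-146 - 1816)*(-1337 + 1791) - 1*117 = -1962*454 - 117 = -890748 - 117 = -890865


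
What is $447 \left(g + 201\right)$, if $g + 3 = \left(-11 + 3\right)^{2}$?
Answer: $117114$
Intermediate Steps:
$g = 61$ ($g = -3 + \left(-11 + 3\right)^{2} = -3 + \left(-8\right)^{2} = -3 + 64 = 61$)
$447 \left(g + 201\right) = 447 \left(61 + 201\right) = 447 \cdot 262 = 117114$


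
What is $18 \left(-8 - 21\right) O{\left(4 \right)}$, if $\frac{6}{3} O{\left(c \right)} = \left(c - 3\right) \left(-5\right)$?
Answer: $1305$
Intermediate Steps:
$O{\left(c \right)} = \frac{15}{2} - \frac{5 c}{2}$ ($O{\left(c \right)} = \frac{\left(c - 3\right) \left(-5\right)}{2} = \frac{\left(-3 + c\right) \left(-5\right)}{2} = \frac{15 - 5 c}{2} = \frac{15}{2} - \frac{5 c}{2}$)
$18 \left(-8 - 21\right) O{\left(4 \right)} = 18 \left(-8 - 21\right) \left(\frac{15}{2} - 10\right) = 18 \left(-29\right) \left(\frac{15}{2} - 10\right) = \left(-522\right) \left(- \frac{5}{2}\right) = 1305$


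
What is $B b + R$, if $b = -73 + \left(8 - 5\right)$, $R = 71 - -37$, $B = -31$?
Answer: $2278$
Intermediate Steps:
$R = 108$ ($R = 71 + 37 = 108$)
$b = -70$ ($b = -73 + 3 = -70$)
$B b + R = \left(-31\right) \left(-70\right) + 108 = 2170 + 108 = 2278$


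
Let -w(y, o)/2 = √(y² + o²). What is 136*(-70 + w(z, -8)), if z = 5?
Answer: -9520 - 272*√89 ≈ -12086.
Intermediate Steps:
w(y, o) = -2*√(o² + y²) (w(y, o) = -2*√(y² + o²) = -2*√(o² + y²))
136*(-70 + w(z, -8)) = 136*(-70 - 2*√((-8)² + 5²)) = 136*(-70 - 2*√(64 + 25)) = 136*(-70 - 2*√89) = -9520 - 272*√89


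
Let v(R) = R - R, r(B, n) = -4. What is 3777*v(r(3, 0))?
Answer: 0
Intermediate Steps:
v(R) = 0
3777*v(r(3, 0)) = 3777*0 = 0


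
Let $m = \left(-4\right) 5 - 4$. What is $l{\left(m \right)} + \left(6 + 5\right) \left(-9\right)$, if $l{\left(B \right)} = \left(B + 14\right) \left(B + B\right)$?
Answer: $381$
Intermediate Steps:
$m = -24$ ($m = -20 - 4 = -24$)
$l{\left(B \right)} = 2 B \left(14 + B\right)$ ($l{\left(B \right)} = \left(14 + B\right) 2 B = 2 B \left(14 + B\right)$)
$l{\left(m \right)} + \left(6 + 5\right) \left(-9\right) = 2 \left(-24\right) \left(14 - 24\right) + \left(6 + 5\right) \left(-9\right) = 2 \left(-24\right) \left(-10\right) + 11 \left(-9\right) = 480 - 99 = 381$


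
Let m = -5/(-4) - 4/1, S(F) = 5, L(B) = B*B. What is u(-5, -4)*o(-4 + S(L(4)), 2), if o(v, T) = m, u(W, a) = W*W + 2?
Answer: -297/4 ≈ -74.250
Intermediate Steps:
L(B) = B²
u(W, a) = 2 + W² (u(W, a) = W² + 2 = 2 + W²)
m = -11/4 (m = -5*(-¼) - 4*1 = 5/4 - 4 = -11/4 ≈ -2.7500)
o(v, T) = -11/4
u(-5, -4)*o(-4 + S(L(4)), 2) = (2 + (-5)²)*(-11/4) = (2 + 25)*(-11/4) = 27*(-11/4) = -297/4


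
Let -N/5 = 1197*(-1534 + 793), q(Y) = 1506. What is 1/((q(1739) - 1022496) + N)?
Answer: 1/3413895 ≈ 2.9292e-7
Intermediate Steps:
N = 4434885 (N = -5985*(-1534 + 793) = -5985*(-741) = -5*(-886977) = 4434885)
1/((q(1739) - 1022496) + N) = 1/((1506 - 1022496) + 4434885) = 1/(-1020990 + 4434885) = 1/3413895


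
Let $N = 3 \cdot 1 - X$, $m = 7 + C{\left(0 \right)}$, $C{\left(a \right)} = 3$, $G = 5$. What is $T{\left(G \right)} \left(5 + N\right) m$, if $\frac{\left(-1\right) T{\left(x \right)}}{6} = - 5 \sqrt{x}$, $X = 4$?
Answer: $1200 \sqrt{5} \approx 2683.3$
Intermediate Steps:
$T{\left(x \right)} = 30 \sqrt{x}$ ($T{\left(x \right)} = - 6 \left(- 5 \sqrt{x}\right) = 30 \sqrt{x}$)
$m = 10$ ($m = 7 + 3 = 10$)
$N = -1$ ($N = 3 \cdot 1 - 4 = 3 - 4 = -1$)
$T{\left(G \right)} \left(5 + N\right) m = 30 \sqrt{5} \left(5 - 1\right) 10 = 30 \sqrt{5} \cdot 4 \cdot 10 = 30 \sqrt{5} \cdot 40 = 1200 \sqrt{5}$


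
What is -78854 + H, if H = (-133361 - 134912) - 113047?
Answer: -460174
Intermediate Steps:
H = -381320 (H = -268273 - 113047 = -381320)
-78854 + H = -78854 - 381320 = -460174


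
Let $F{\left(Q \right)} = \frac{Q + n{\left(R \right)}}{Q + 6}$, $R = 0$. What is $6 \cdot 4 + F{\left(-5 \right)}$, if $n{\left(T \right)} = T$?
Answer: $19$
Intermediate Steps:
$F{\left(Q \right)} = \frac{Q}{6 + Q}$ ($F{\left(Q \right)} = \frac{Q + 0}{Q + 6} = \frac{Q}{6 + Q}$)
$6 \cdot 4 + F{\left(-5 \right)} = 6 \cdot 4 - \frac{5}{6 - 5} = 24 - \frac{5}{1} = 24 - 5 = 19$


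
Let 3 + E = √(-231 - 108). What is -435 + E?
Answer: -438 + I*√339 ≈ -438.0 + 18.412*I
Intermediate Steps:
E = -3 + I*√339 (E = -3 + √(-231 - 108) = -3 + √(-339) = -3 + I*√339 ≈ -3.0 + 18.412*I)
-435 + E = -435 + (-3 + I*√339) = -438 + I*√339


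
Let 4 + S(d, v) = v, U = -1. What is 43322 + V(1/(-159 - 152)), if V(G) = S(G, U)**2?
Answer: 43347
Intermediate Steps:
S(d, v) = -4 + v
V(G) = 25 (V(G) = (-4 - 1)**2 = (-5)**2 = 25)
43322 + V(1/(-159 - 152)) = 43322 + 25 = 43347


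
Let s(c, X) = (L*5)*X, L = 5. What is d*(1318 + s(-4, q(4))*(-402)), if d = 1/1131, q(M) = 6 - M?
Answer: -18782/1131 ≈ -16.607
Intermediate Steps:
s(c, X) = 25*X (s(c, X) = (5*5)*X = 25*X)
d = 1/1131 ≈ 0.00088417
d*(1318 + s(-4, q(4))*(-402)) = (1318 + (25*(6 - 1*4))*(-402))/1131 = (1318 + (25*(6 - 4))*(-402))/1131 = (1318 + (25*2)*(-402))/1131 = (1318 + 50*(-402))/1131 = (1318 - 20100)/1131 = (1/1131)*(-18782) = -18782/1131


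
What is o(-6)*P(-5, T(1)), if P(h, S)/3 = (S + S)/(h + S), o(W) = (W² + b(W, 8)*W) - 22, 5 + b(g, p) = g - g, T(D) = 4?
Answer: -1056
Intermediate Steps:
b(g, p) = -5 (b(g, p) = -5 + (g - g) = -5 + 0 = -5)
o(W) = -22 + W² - 5*W (o(W) = (W² - 5*W) - 22 = -22 + W² - 5*W)
P(h, S) = 6*S/(S + h) (P(h, S) = 3*((S + S)/(h + S)) = 3*((2*S)/(S + h)) = 3*(2*S/(S + h)) = 6*S/(S + h))
o(-6)*P(-5, T(1)) = (-22 + (-6)² - 5*(-6))*(6*4/(4 - 5)) = (-22 + 36 + 30)*(6*4/(-1)) = 44*(6*4*(-1)) = 44*(-24) = -1056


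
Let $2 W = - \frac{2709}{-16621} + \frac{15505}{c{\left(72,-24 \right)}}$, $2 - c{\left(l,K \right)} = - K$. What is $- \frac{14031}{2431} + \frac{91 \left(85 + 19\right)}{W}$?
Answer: $- \frac{265462763429}{8134347221} \approx -32.635$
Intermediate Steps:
$c{\left(l,K \right)} = 2 + K$ ($c{\left(l,K \right)} = 2 - - K = 2 + K$)
$W = - \frac{23422637}{66484}$ ($W = \frac{- \frac{2709}{-16621} + \frac{15505}{2 - 24}}{2} = \frac{\left(-2709\right) \left(- \frac{1}{16621}\right) + \frac{15505}{-22}}{2} = \frac{\frac{2709}{16621} + 15505 \left(- \frac{1}{22}\right)}{2} = \frac{\frac{2709}{16621} - \frac{15505}{22}}{2} = \frac{1}{2} \left(- \frac{23422637}{33242}\right) = - \frac{23422637}{66484} \approx -352.3$)
$- \frac{14031}{2431} + \frac{91 \left(85 + 19\right)}{W} = - \frac{14031}{2431} + \frac{91 \left(85 + 19\right)}{- \frac{23422637}{66484}} = \left(-14031\right) \frac{1}{2431} + 91 \cdot 104 \left(- \frac{66484}{23422637}\right) = - \frac{14031}{2431} + 9464 \left(- \frac{66484}{23422637}\right) = - \frac{14031}{2431} - \frac{89886368}{3346091} = - \frac{265462763429}{8134347221}$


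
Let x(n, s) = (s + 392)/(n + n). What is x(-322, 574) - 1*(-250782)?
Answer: 501561/2 ≈ 2.5078e+5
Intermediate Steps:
x(n, s) = (392 + s)/(2*n) (x(n, s) = (392 + s)/((2*n)) = (392 + s)*(1/(2*n)) = (392 + s)/(2*n))
x(-322, 574) - 1*(-250782) = (½)*(392 + 574)/(-322) - 1*(-250782) = (½)*(-1/322)*966 + 250782 = -3/2 + 250782 = 501561/2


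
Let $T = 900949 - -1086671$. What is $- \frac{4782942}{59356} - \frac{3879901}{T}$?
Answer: $- \frac{2434241645449}{29494293180} \approx -82.533$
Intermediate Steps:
$T = 1987620$ ($T = 900949 + 1086671 = 1987620$)
$- \frac{4782942}{59356} - \frac{3879901}{T} = - \frac{4782942}{59356} - \frac{3879901}{1987620} = \left(-4782942\right) \frac{1}{59356} - \frac{3879901}{1987620} = - \frac{2391471}{29678} - \frac{3879901}{1987620} = - \frac{2434241645449}{29494293180}$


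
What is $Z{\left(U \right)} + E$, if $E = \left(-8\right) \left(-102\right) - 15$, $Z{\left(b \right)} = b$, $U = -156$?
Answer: $645$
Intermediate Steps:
$E = 801$ ($E = 816 - 15 = 801$)
$Z{\left(U \right)} + E = -156 + 801 = 645$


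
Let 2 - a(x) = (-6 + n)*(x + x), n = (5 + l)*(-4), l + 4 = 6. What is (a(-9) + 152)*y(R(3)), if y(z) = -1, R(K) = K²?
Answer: 458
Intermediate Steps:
l = 2 (l = -4 + 6 = 2)
n = -28 (n = (5 + 2)*(-4) = 7*(-4) = -28)
a(x) = 2 + 68*x (a(x) = 2 - (-6 - 28)*(x + x) = 2 - (-34)*2*x = 2 - (-68)*x = 2 + 68*x)
(a(-9) + 152)*y(R(3)) = ((2 + 68*(-9)) + 152)*(-1) = ((2 - 612) + 152)*(-1) = (-610 + 152)*(-1) = -458*(-1) = 458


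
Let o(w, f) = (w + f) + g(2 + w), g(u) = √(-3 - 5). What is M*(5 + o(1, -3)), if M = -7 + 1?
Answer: -18 - 12*I*√2 ≈ -18.0 - 16.971*I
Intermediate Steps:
g(u) = 2*I*√2 (g(u) = √(-8) = 2*I*√2)
o(w, f) = f + w + 2*I*√2 (o(w, f) = (w + f) + 2*I*√2 = (f + w) + 2*I*√2 = f + w + 2*I*√2)
M = -6
M*(5 + o(1, -3)) = -6*(5 + (-3 + 1 + 2*I*√2)) = -6*(5 + (-2 + 2*I*√2)) = -6*(3 + 2*I*√2) = -18 - 12*I*√2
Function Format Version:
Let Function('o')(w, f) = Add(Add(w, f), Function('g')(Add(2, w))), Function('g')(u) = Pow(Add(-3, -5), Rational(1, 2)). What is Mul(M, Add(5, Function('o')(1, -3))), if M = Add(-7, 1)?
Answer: Add(-18, Mul(-12, I, Pow(2, Rational(1, 2)))) ≈ Add(-18.000, Mul(-16.971, I))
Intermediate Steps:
Function('g')(u) = Mul(2, I, Pow(2, Rational(1, 2))) (Function('g')(u) = Pow(-8, Rational(1, 2)) = Mul(2, I, Pow(2, Rational(1, 2))))
Function('o')(w, f) = Add(f, w, Mul(2, I, Pow(2, Rational(1, 2)))) (Function('o')(w, f) = Add(Add(w, f), Mul(2, I, Pow(2, Rational(1, 2)))) = Add(Add(f, w), Mul(2, I, Pow(2, Rational(1, 2)))) = Add(f, w, Mul(2, I, Pow(2, Rational(1, 2)))))
M = -6
Mul(M, Add(5, Function('o')(1, -3))) = Mul(-6, Add(5, Add(-3, 1, Mul(2, I, Pow(2, Rational(1, 2)))))) = Mul(-6, Add(5, Add(-2, Mul(2, I, Pow(2, Rational(1, 2)))))) = Mul(-6, Add(3, Mul(2, I, Pow(2, Rational(1, 2))))) = Add(-18, Mul(-12, I, Pow(2, Rational(1, 2))))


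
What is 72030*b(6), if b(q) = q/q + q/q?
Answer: 144060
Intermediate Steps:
b(q) = 2 (b(q) = 1 + 1 = 2)
72030*b(6) = 72030*2 = 144060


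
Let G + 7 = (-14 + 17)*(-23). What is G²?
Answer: 5776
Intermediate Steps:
G = -76 (G = -7 + (-14 + 17)*(-23) = -7 + 3*(-23) = -7 - 69 = -76)
G² = (-76)² = 5776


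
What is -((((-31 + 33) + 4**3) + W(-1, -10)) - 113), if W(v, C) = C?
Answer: 57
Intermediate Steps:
-((((-31 + 33) + 4**3) + W(-1, -10)) - 113) = -((((-31 + 33) + 4**3) - 10) - 113) = -(((2 + 64) - 10) - 113) = -((66 - 10) - 113) = -(56 - 113) = -1*(-57) = 57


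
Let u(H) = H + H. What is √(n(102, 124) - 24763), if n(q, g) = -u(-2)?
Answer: 3*I*√2751 ≈ 157.35*I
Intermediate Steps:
u(H) = 2*H
n(q, g) = 4 (n(q, g) = -2*(-2) = -1*(-4) = 4)
√(n(102, 124) - 24763) = √(4 - 24763) = √(-24759) = 3*I*√2751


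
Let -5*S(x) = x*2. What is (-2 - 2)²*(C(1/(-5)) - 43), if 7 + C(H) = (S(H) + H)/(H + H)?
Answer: -3976/5 ≈ -795.20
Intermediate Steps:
S(x) = -2*x/5 (S(x) = -x*2/5 = -2*x/5)
C(H) = -67/10 (C(H) = -7 + (-2*H/5 + H)/(H + H) = -7 + (3*H/5)/((2*H)) = -7 + (3*H/5)*(1/(2*H)) = -7 + 3/10 = -67/10)
(-2 - 2)²*(C(1/(-5)) - 43) = (-2 - 2)²*(-67/10 - 43) = (-4)²*(-497/10) = 16*(-497/10) = -3976/5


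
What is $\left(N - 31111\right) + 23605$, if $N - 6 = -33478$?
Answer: $-40978$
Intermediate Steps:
$N = -33472$ ($N = 6 - 33478 = -33472$)
$\left(N - 31111\right) + 23605 = \left(-33472 - 31111\right) + 23605 = -64583 + 23605 = -40978$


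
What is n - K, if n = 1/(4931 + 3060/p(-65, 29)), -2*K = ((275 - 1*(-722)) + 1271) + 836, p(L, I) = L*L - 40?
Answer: 711826445/458651 ≈ 1552.0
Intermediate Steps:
p(L, I) = -40 + L² (p(L, I) = L² - 40 = -40 + L²)
K = -1552 (K = -(((275 - 1*(-722)) + 1271) + 836)/2 = -(((275 + 722) + 1271) + 836)/2 = -((997 + 1271) + 836)/2 = -(2268 + 836)/2 = -½*3104 = -1552)
n = 93/458651 (n = 1/(4931 + 3060/(-40 + (-65)²)) = 1/(4931 + 3060/(-40 + 4225)) = 1/(4931 + 3060/4185) = 1/(4931 + 3060*(1/4185)) = 1/(4931 + 68/93) = 1/(458651/93) = 93/458651 ≈ 0.00020277)
n - K = 93/458651 - 1*(-1552) = 93/458651 + 1552 = 711826445/458651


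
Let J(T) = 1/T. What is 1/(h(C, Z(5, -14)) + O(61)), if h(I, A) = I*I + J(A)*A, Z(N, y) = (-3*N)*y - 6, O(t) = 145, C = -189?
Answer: 1/35867 ≈ 2.7881e-5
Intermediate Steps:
Z(N, y) = -6 - 3*N*y (Z(N, y) = -3*N*y - 6 = -6 - 3*N*y)
h(I, A) = 1 + I² (h(I, A) = I*I + A/A = I² + 1 = 1 + I²)
1/(h(C, Z(5, -14)) + O(61)) = 1/((1 + (-189)²) + 145) = 1/((1 + 35721) + 145) = 1/(35722 + 145) = 1/35867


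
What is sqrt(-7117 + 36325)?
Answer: 2*sqrt(7302) ≈ 170.90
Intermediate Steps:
sqrt(-7117 + 36325) = sqrt(29208) = 2*sqrt(7302)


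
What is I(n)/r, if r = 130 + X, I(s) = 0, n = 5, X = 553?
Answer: 0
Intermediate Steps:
r = 683 (r = 130 + 553 = 683)
I(n)/r = 0/683 = (1/683)*0 = 0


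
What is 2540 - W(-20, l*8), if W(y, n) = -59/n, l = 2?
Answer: 40699/16 ≈ 2543.7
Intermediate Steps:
2540 - W(-20, l*8) = 2540 - (-59)/(2*8) = 2540 - (-59)/16 = 2540 - 1*(-59/16) = 2540 + 59/16 = 40699/16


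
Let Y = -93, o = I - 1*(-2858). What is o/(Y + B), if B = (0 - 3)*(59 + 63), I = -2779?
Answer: -79/459 ≈ -0.17211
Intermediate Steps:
o = 79 (o = -2779 - 1*(-2858) = -2779 + 2858 = 79)
B = -366 (B = -3*122 = -366)
o/(Y + B) = 79/(-93 - 366) = 79/(-459) = 79*(-1/459) = -79/459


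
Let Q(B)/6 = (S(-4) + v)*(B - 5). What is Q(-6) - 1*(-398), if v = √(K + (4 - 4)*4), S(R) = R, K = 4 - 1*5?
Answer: 662 - 66*I ≈ 662.0 - 66.0*I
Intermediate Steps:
K = -1 (K = 4 - 5 = -1)
v = I (v = √(-1 + (4 - 4)*4) = √(-1 + 0*4) = √(-1 + 0) = √(-1) = I ≈ 1.0*I)
Q(B) = 6*(-5 + B)*(-4 + I) (Q(B) = 6*((-4 + I)*(B - 5)) = 6*((-4 + I)*(-5 + B)) = 6*((-5 + B)*(-4 + I)) = 6*(-5 + B)*(-4 + I))
Q(-6) - 1*(-398) = (120 - 30*I + 6*(-6)*(-4 + I)) - 1*(-398) = (120 - 30*I + (144 - 36*I)) + 398 = (264 - 66*I) + 398 = 662 - 66*I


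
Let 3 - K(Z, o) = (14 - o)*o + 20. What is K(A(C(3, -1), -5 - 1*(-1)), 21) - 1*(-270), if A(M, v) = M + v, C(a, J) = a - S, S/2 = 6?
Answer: 400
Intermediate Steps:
S = 12 (S = 2*6 = 12)
C(a, J) = -12 + a (C(a, J) = a - 1*12 = a - 12 = -12 + a)
K(Z, o) = -17 - o*(14 - o) (K(Z, o) = 3 - ((14 - o)*o + 20) = 3 - (o*(14 - o) + 20) = 3 - (20 + o*(14 - o)) = 3 + (-20 - o*(14 - o)) = -17 - o*(14 - o))
K(A(C(3, -1), -5 - 1*(-1)), 21) - 1*(-270) = (-17 + 21² - 14*21) - 1*(-270) = (-17 + 441 - 294) + 270 = 130 + 270 = 400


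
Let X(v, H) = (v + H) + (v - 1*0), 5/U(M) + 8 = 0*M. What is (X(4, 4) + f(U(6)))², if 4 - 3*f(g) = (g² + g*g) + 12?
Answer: 758641/9216 ≈ 82.318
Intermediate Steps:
U(M) = -5/8 (U(M) = 5/(-8 + 0*M) = 5/(-8 + 0) = 5/(-8) = 5*(-⅛) = -5/8)
X(v, H) = H + 2*v (X(v, H) = (H + v) + (v + 0) = (H + v) + v = H + 2*v)
f(g) = -8/3 - 2*g²/3 (f(g) = 4/3 - ((g² + g*g) + 12)/3 = 4/3 - ((g² + g²) + 12)/3 = 4/3 - (2*g² + 12)/3 = 4/3 - (12 + 2*g²)/3 = 4/3 + (-4 - 2*g²/3) = -8/3 - 2*g²/3)
(X(4, 4) + f(U(6)))² = ((4 + 2*4) + (-8/3 - 2*(-5/8)²/3))² = ((4 + 8) + (-8/3 - ⅔*25/64))² = (12 + (-8/3 - 25/96))² = (12 - 281/96)² = (871/96)² = 758641/9216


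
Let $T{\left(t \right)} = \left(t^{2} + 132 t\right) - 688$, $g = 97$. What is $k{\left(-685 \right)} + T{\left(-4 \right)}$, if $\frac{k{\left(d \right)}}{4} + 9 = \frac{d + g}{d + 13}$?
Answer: $- \frac{2465}{2} \approx -1232.5$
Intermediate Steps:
$T{\left(t \right)} = -688 + t^{2} + 132 t$
$k{\left(d \right)} = -36 + \frac{4 \left(97 + d\right)}{13 + d}$ ($k{\left(d \right)} = -36 + 4 \frac{d + 97}{d + 13} = -36 + 4 \frac{97 + d}{13 + d} = -36 + \frac{4 \left(97 + d\right)}{13 + d}$)
$k{\left(-685 \right)} + T{\left(-4 \right)} = \frac{16 \left(-5 - -1370\right)}{13 - 685} + \left(-688 + \left(-4\right)^{2} + 132 \left(-4\right)\right) = \frac{16 \left(-5 + 1370\right)}{-672} - 1200 = 16 \left(- \frac{1}{672}\right) 1365 - 1200 = - \frac{65}{2} - 1200 = - \frac{2465}{2}$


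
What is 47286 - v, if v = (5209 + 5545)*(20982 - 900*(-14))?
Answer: -361093542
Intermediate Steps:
v = 361140828 (v = 10754*(20982 + 12600) = 10754*33582 = 361140828)
47286 - v = 47286 - 1*361140828 = 47286 - 361140828 = -361093542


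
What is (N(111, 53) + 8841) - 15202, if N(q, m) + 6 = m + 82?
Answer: -6232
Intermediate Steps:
N(q, m) = 76 + m (N(q, m) = -6 + (m + 82) = -6 + (82 + m) = 76 + m)
(N(111, 53) + 8841) - 15202 = ((76 + 53) + 8841) - 15202 = (129 + 8841) - 15202 = 8970 - 15202 = -6232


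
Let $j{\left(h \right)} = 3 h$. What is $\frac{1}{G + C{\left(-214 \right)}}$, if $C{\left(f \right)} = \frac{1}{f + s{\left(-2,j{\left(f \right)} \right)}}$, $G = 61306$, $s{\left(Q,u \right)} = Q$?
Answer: $\frac{216}{13242095} \approx 1.6312 \cdot 10^{-5}$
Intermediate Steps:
$C{\left(f \right)} = \frac{1}{-2 + f}$ ($C{\left(f \right)} = \frac{1}{f - 2} = \frac{1}{-2 + f}$)
$\frac{1}{G + C{\left(-214 \right)}} = \frac{1}{61306 + \frac{1}{-2 - 214}} = \frac{1}{61306 + \frac{1}{-216}} = \frac{1}{61306 - \frac{1}{216}} = \frac{1}{\frac{13242095}{216}} = \frac{216}{13242095}$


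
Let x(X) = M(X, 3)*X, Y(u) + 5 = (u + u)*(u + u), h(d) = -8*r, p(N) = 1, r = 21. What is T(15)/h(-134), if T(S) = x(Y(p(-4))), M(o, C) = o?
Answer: -1/168 ≈ -0.0059524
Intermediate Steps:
h(d) = -168 (h(d) = -8*21 = -168)
Y(u) = -5 + 4*u² (Y(u) = -5 + (u + u)*(u + u) = -5 + (2*u)*(2*u) = -5 + 4*u²)
x(X) = X² (x(X) = X*X = X²)
T(S) = 1 (T(S) = (-5 + 4*1²)² = (-5 + 4*1)² = (-5 + 4)² = (-1)² = 1)
T(15)/h(-134) = 1/(-168) = 1*(-1/168) = -1/168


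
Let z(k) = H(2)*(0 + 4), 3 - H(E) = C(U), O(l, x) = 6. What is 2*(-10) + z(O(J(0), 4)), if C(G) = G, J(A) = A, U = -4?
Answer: 8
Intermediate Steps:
H(E) = 7 (H(E) = 3 - 1*(-4) = 3 + 4 = 7)
z(k) = 28 (z(k) = 7*(0 + 4) = 7*4 = 28)
2*(-10) + z(O(J(0), 4)) = 2*(-10) + 28 = -20 + 28 = 8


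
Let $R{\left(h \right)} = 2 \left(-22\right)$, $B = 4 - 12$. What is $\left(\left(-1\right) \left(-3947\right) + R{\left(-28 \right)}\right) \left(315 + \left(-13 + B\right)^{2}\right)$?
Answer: $2950668$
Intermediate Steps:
$B = -8$ ($B = 4 - 12 = -8$)
$R{\left(h \right)} = -44$
$\left(\left(-1\right) \left(-3947\right) + R{\left(-28 \right)}\right) \left(315 + \left(-13 + B\right)^{2}\right) = \left(\left(-1\right) \left(-3947\right) - 44\right) \left(315 + \left(-13 - 8\right)^{2}\right) = \left(3947 - 44\right) \left(315 + \left(-21\right)^{2}\right) = 3903 \left(315 + 441\right) = 3903 \cdot 756 = 2950668$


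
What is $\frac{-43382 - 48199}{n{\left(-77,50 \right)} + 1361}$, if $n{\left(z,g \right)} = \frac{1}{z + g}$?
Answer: $- \frac{2472687}{36746} \approx -67.291$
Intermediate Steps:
$n{\left(z,g \right)} = \frac{1}{g + z}$
$\frac{-43382 - 48199}{n{\left(-77,50 \right)} + 1361} = \frac{-43382 - 48199}{\frac{1}{50 - 77} + 1361} = - \frac{91581}{\frac{1}{-27} + 1361} = - \frac{91581}{- \frac{1}{27} + 1361} = - \frac{91581}{\frac{36746}{27}} = \left(-91581\right) \frac{27}{36746} = - \frac{2472687}{36746}$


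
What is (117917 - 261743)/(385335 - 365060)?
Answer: -143826/20275 ≈ -7.0938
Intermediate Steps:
(117917 - 261743)/(385335 - 365060) = -143826/20275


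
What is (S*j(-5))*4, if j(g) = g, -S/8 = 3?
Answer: 480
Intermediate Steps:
S = -24 (S = -8*3 = -24)
(S*j(-5))*4 = -24*(-5)*4 = 120*4 = 480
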